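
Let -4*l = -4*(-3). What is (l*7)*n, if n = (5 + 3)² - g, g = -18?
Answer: -1722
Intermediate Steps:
l = -3 (l = -(-1)*(-3) = -¼*12 = -3)
n = 82 (n = (5 + 3)² - 1*(-18) = 8² + 18 = 64 + 18 = 82)
(l*7)*n = -3*7*82 = -21*82 = -1722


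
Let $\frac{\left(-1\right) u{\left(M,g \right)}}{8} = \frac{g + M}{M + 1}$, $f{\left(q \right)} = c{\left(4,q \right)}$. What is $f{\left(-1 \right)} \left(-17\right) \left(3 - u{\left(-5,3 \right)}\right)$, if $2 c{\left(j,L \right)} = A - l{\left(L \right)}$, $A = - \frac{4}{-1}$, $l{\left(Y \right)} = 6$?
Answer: $119$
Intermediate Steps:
$A = 4$ ($A = \left(-4\right) \left(-1\right) = 4$)
$c{\left(j,L \right)} = -1$ ($c{\left(j,L \right)} = \frac{4 - 6}{2} = \frac{1}{2} \left(-2\right) = -1$)
$f{\left(q \right)} = -1$
$u{\left(M,g \right)} = - \frac{8 \left(M + g\right)}{1 + M}$ ($u{\left(M,g \right)} = - 8 \frac{g + M}{M + 1} = - 8 \frac{M + g}{1 + M} = - \frac{8 \left(M + g\right)}{1 + M}$)
$f{\left(-1 \right)} \left(-17\right) \left(3 - u{\left(-5,3 \right)}\right) = \left(-1\right) \left(-17\right) \left(3 - \frac{8 \left(\left(-1\right) \left(-5\right) - 3\right)}{1 - 5}\right) = 17 \left(3 - \frac{8 \left(5 - 3\right)}{-4}\right) = 17 \left(3 - 8 \left(- \frac{1}{4}\right) 2\right) = 17 \left(3 - -4\right) = 17 \left(3 + 4\right) = 17 \cdot 7 = 119$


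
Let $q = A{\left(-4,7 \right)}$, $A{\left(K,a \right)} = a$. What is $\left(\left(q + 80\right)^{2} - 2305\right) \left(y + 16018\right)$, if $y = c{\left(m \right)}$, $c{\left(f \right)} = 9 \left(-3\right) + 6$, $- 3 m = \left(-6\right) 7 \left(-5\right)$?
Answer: $84208208$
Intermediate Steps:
$m = -70$ ($m = - \frac{\left(-6\right) 7 \left(-5\right)}{3} = - \frac{\left(-42\right) \left(-5\right)}{3} = \left(- \frac{1}{3}\right) 210 = -70$)
$q = 7$
$c{\left(f \right)} = -21$ ($c{\left(f \right)} = -27 + 6 = -21$)
$y = -21$
$\left(\left(q + 80\right)^{2} - 2305\right) \left(y + 16018\right) = \left(\left(7 + 80\right)^{2} - 2305\right) \left(-21 + 16018\right) = \left(87^{2} - 2305\right) 15997 = \left(7569 - 2305\right) 15997 = 5264 \cdot 15997 = 84208208$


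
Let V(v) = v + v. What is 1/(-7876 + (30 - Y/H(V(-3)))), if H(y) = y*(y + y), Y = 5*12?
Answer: -6/47081 ≈ -0.00012744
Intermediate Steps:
V(v) = 2*v
Y = 60
H(y) = 2*y² (H(y) = y*(2*y) = 2*y²)
1/(-7876 + (30 - Y/H(V(-3)))) = 1/(-7876 + (30 - 60/(2*(2*(-3))²))) = 1/(-7876 + (30 - 60/(2*(-6)²))) = 1/(-7876 + (30 - 60/(2*36))) = 1/(-7876 + (30 - 60/72)) = 1/(-7876 + (30 - 1*⅚)) = 1/(-7876 + (30 - ⅚)) = 1/(-7876 + 175/6) = 1/(-47081/6) = -6/47081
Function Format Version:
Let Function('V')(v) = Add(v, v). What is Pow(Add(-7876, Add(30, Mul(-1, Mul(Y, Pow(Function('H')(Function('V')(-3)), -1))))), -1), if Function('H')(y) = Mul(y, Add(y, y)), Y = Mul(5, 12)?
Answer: Rational(-6, 47081) ≈ -0.00012744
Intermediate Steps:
Function('V')(v) = Mul(2, v)
Y = 60
Function('H')(y) = Mul(2, Pow(y, 2)) (Function('H')(y) = Mul(y, Mul(2, y)) = Mul(2, Pow(y, 2)))
Pow(Add(-7876, Add(30, Mul(-1, Mul(Y, Pow(Function('H')(Function('V')(-3)), -1))))), -1) = Pow(Add(-7876, Add(30, Mul(-1, Mul(60, Pow(Mul(2, Pow(Mul(2, -3), 2)), -1))))), -1) = Pow(Add(-7876, Add(30, Mul(-1, Mul(60, Pow(Mul(2, Pow(-6, 2)), -1))))), -1) = Pow(Add(-7876, Add(30, Mul(-1, Mul(60, Pow(Mul(2, 36), -1))))), -1) = Pow(Add(-7876, Add(30, Mul(-1, Mul(60, Pow(72, -1))))), -1) = Pow(Add(-7876, Add(30, Mul(-1, Mul(60, Rational(1, 72))))), -1) = Pow(Add(-7876, Add(30, Mul(-1, Rational(5, 6)))), -1) = Pow(Add(-7876, Add(30, Rational(-5, 6))), -1) = Pow(Add(-7876, Rational(175, 6)), -1) = Pow(Rational(-47081, 6), -1) = Rational(-6, 47081)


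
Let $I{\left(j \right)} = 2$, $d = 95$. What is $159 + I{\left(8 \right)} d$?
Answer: $349$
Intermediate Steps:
$159 + I{\left(8 \right)} d = 159 + 2 \cdot 95 = 159 + 190 = 349$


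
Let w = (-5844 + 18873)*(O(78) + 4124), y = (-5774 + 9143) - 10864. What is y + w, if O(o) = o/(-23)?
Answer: 1234638061/23 ≈ 5.3680e+7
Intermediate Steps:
O(o) = -o/23 (O(o) = o*(-1/23) = -o/23)
y = -7495 (y = 3369 - 10864 = -7495)
w = 1234810446/23 (w = (-5844 + 18873)*(-1/23*78 + 4124) = 13029*(-78/23 + 4124) = 13029*(94774/23) = 1234810446/23 ≈ 5.3687e+7)
y + w = -7495 + 1234810446/23 = 1234638061/23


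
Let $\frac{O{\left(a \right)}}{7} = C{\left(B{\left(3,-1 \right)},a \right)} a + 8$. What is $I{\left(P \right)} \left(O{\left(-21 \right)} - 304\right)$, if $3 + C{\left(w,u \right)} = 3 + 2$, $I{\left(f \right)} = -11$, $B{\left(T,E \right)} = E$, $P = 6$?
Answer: $5962$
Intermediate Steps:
$C{\left(w,u \right)} = 2$ ($C{\left(w,u \right)} = -3 + \left(3 + 2\right) = -3 + 5 = 2$)
$O{\left(a \right)} = 56 + 14 a$ ($O{\left(a \right)} = 7 \left(2 a + 8\right) = 7 \left(8 + 2 a\right) = 56 + 14 a$)
$I{\left(P \right)} \left(O{\left(-21 \right)} - 304\right) = - 11 \left(\left(56 + 14 \left(-21\right)\right) - 304\right) = - 11 \left(\left(56 - 294\right) - 304\right) = - 11 \left(-238 - 304\right) = \left(-11\right) \left(-542\right) = 5962$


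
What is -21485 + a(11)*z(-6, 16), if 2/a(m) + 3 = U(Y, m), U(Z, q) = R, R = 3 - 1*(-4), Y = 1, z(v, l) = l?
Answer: -21477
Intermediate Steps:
R = 7 (R = 3 + 4 = 7)
U(Z, q) = 7
a(m) = 1/2 (a(m) = 2/(-3 + 7) = 2/4 = 2*(1/4) = 1/2)
-21485 + a(11)*z(-6, 16) = -21485 + (1/2)*16 = -21485 + 8 = -21477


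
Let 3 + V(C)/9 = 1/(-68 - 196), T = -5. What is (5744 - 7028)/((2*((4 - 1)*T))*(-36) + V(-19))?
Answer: -37664/30887 ≈ -1.2194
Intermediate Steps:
V(C) = -2379/88 (V(C) = -27 + 9/(-68 - 196) = -27 + 9/(-264) = -27 + 9*(-1/264) = -27 - 3/88 = -2379/88)
(5744 - 7028)/((2*((4 - 1)*T))*(-36) + V(-19)) = (5744 - 7028)/((2*((4 - 1)*(-5)))*(-36) - 2379/88) = -1284/((2*(3*(-5)))*(-36) - 2379/88) = -1284/((2*(-15))*(-36) - 2379/88) = -1284/(-30*(-36) - 2379/88) = -1284/(1080 - 2379/88) = -1284/92661/88 = -1284*88/92661 = -37664/30887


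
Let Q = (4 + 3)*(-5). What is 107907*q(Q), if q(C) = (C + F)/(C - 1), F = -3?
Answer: 683411/6 ≈ 1.1390e+5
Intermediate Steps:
Q = -35 (Q = 7*(-5) = -35)
q(C) = (-3 + C)/(-1 + C) (q(C) = (C - 3)/(C - 1) = (-3 + C)/(-1 + C))
107907*q(Q) = 107907*((-3 - 35)/(-1 - 35)) = 107907*(-38/(-36)) = 107907*(-1/36*(-38)) = 107907*(19/18) = 683411/6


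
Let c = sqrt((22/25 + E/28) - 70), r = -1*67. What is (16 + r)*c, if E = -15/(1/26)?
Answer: -51*I*sqrt(406938)/70 ≈ -464.77*I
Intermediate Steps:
E = -390 (E = -15/1/26 = -15*26 = -390)
r = -67
c = I*sqrt(406938)/70 (c = sqrt((22/25 - 390/28) - 70) = sqrt((22*(1/25) - 390*1/28) - 70) = sqrt((22/25 - 195/14) - 70) = sqrt(-4567/350 - 70) = sqrt(-29067/350) = I*sqrt(406938)/70 ≈ 9.1131*I)
(16 + r)*c = (16 - 67)*(I*sqrt(406938)/70) = -51*I*sqrt(406938)/70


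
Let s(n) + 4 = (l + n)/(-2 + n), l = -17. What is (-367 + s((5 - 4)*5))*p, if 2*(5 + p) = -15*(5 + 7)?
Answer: 35625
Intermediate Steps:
s(n) = -4 + (-17 + n)/(-2 + n)
p = -95 (p = -5 + (-15*(5 + 7))/2 = -5 + (-15*12)/2 = -5 + (½)*(-180) = -5 - 90 = -95)
(-367 + s((5 - 4)*5))*p = (-367 + 3*(-3 - (5 - 4)*5)/(-2 + (5 - 4)*5))*(-95) = (-367 + 3*(-3 - 5)/(-2 + 1*5))*(-95) = (-367 + 3*(-3 - 1*5)/(-2 + 5))*(-95) = (-367 + 3*(-3 - 5)/3)*(-95) = (-367 + 3*(⅓)*(-8))*(-95) = (-367 - 8)*(-95) = -375*(-95) = 35625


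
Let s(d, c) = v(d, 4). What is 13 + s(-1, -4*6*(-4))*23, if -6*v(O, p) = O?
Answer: 101/6 ≈ 16.833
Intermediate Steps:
v(O, p) = -O/6
s(d, c) = -d/6
13 + s(-1, -4*6*(-4))*23 = 13 - ⅙*(-1)*23 = 13 + (⅙)*23 = 13 + 23/6 = 101/6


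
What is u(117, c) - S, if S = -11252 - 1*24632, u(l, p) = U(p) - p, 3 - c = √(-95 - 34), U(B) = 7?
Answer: 35888 + I*√129 ≈ 35888.0 + 11.358*I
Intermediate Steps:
c = 3 - I*√129 (c = 3 - √(-95 - 34) = 3 - √(-129) = 3 - I*√129 ≈ 3.0 - 11.358*I)
u(l, p) = 7 - p
S = -35884 (S = -11252 - 24632 = -35884)
u(117, c) - S = (7 - (3 - I*√129)) - 1*(-35884) = (7 + (-3 + I*√129)) + 35884 = (4 + I*√129) + 35884 = 35888 + I*√129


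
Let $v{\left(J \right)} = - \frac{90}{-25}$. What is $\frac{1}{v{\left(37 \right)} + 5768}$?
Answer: $\frac{5}{28858} \approx 0.00017326$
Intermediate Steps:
$v{\left(J \right)} = \frac{18}{5}$ ($v{\left(J \right)} = \left(-90\right) \left(- \frac{1}{25}\right) = \frac{18}{5}$)
$\frac{1}{v{\left(37 \right)} + 5768} = \frac{1}{\frac{18}{5} + 5768} = \frac{1}{\frac{28858}{5}} = \frac{5}{28858}$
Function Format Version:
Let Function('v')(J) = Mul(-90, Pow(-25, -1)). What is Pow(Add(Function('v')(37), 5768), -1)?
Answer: Rational(5, 28858) ≈ 0.00017326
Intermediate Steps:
Function('v')(J) = Rational(18, 5) (Function('v')(J) = Mul(-90, Rational(-1, 25)) = Rational(18, 5))
Pow(Add(Function('v')(37), 5768), -1) = Pow(Add(Rational(18, 5), 5768), -1) = Pow(Rational(28858, 5), -1) = Rational(5, 28858)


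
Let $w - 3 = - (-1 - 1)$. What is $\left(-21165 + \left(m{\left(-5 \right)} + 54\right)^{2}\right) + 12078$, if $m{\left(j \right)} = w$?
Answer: $-5606$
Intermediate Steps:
$w = 5$ ($w = 3 - \left(-1 - 1\right) = 3 - -2 = 3 + 2 = 5$)
$m{\left(j \right)} = 5$
$\left(-21165 + \left(m{\left(-5 \right)} + 54\right)^{2}\right) + 12078 = \left(-21165 + \left(5 + 54\right)^{2}\right) + 12078 = \left(-21165 + 59^{2}\right) + 12078 = \left(-21165 + 3481\right) + 12078 = -17684 + 12078 = -5606$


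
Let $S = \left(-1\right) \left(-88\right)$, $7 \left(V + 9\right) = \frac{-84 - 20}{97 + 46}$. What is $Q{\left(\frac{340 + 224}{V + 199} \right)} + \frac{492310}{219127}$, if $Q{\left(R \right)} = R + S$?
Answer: $\frac{49778900608}{534012499} \approx 93.217$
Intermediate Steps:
$V = - \frac{701}{77}$ ($V = -9 + \frac{\left(-84 - 20\right) \frac{1}{97 + 46}}{7} = -9 + \frac{\left(-84 - 20\right) \frac{1}{143}}{7} = -9 + \frac{\left(-104\right) \frac{1}{143}}{7} = -9 + \frac{1}{7} \left(- \frac{8}{11}\right) = -9 - \frac{8}{77} = - \frac{701}{77} \approx -9.1039$)
$S = 88$
$Q{\left(R \right)} = 88 + R$ ($Q{\left(R \right)} = R + 88 = 88 + R$)
$Q{\left(\frac{340 + 224}{V + 199} \right)} + \frac{492310}{219127} = \left(88 + \frac{340 + 224}{- \frac{701}{77} + 199}\right) + \frac{492310}{219127} = \left(88 + \frac{564}{\frac{14622}{77}}\right) + 492310 \cdot \frac{1}{219127} = \left(88 + 564 \cdot \frac{77}{14622}\right) + \frac{492310}{219127} = \left(88 + \frac{7238}{2437}\right) + \frac{492310}{219127} = \frac{221694}{2437} + \frac{492310}{219127} = \frac{49778900608}{534012499}$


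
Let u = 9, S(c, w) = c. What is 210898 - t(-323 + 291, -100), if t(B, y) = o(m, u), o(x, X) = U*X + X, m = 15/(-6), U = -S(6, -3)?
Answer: 210943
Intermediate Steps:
U = -6 (U = -1*6 = -6)
m = -5/2 (m = 15*(-⅙) = -5/2 ≈ -2.5000)
o(x, X) = -5*X (o(x, X) = -6*X + X = -5*X)
t(B, y) = -45 (t(B, y) = -5*9 = -45)
210898 - t(-323 + 291, -100) = 210898 - 1*(-45) = 210898 + 45 = 210943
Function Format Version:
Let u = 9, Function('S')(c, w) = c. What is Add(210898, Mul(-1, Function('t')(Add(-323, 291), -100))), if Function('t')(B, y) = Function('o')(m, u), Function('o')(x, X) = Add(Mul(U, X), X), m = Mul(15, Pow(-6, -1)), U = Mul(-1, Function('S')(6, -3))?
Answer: 210943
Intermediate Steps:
U = -6 (U = Mul(-1, 6) = -6)
m = Rational(-5, 2) (m = Mul(15, Rational(-1, 6)) = Rational(-5, 2) ≈ -2.5000)
Function('o')(x, X) = Mul(-5, X) (Function('o')(x, X) = Add(Mul(-6, X), X) = Mul(-5, X))
Function('t')(B, y) = -45 (Function('t')(B, y) = Mul(-5, 9) = -45)
Add(210898, Mul(-1, Function('t')(Add(-323, 291), -100))) = Add(210898, Mul(-1, -45)) = Add(210898, 45) = 210943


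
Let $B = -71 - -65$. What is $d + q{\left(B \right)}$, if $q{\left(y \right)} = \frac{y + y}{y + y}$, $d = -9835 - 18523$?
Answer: $-28357$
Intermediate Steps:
$d = -28358$
$B = -6$ ($B = -71 + 65 = -6$)
$q{\left(y \right)} = 1$ ($q{\left(y \right)} = \frac{2 y}{2 y} = 2 y \frac{1}{2 y} = 1$)
$d + q{\left(B \right)} = -28358 + 1 = -28357$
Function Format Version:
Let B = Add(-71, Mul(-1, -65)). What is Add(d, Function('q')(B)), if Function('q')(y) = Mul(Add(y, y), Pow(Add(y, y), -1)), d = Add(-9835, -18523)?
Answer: -28357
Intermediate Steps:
d = -28358
B = -6 (B = Add(-71, 65) = -6)
Function('q')(y) = 1 (Function('q')(y) = Mul(Mul(2, y), Pow(Mul(2, y), -1)) = Mul(Mul(2, y), Mul(Rational(1, 2), Pow(y, -1))) = 1)
Add(d, Function('q')(B)) = Add(-28358, 1) = -28357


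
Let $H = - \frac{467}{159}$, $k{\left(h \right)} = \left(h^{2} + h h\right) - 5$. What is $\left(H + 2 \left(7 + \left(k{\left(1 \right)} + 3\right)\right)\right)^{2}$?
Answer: $\frac{3094081}{25281} \approx 122.39$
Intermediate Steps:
$k{\left(h \right)} = -5 + 2 h^{2}$ ($k{\left(h \right)} = \left(h^{2} + h^{2}\right) - 5 = 2 h^{2} - 5 = -5 + 2 h^{2}$)
$H = - \frac{467}{159}$ ($H = \left(-467\right) \frac{1}{159} = - \frac{467}{159} \approx -2.9371$)
$\left(H + 2 \left(7 + \left(k{\left(1 \right)} + 3\right)\right)\right)^{2} = \left(- \frac{467}{159} + 2 \left(7 + \left(\left(-5 + 2 \cdot 1^{2}\right) + 3\right)\right)\right)^{2} = \left(- \frac{467}{159} + 2 \left(7 + \left(\left(-5 + 2 \cdot 1\right) + 3\right)\right)\right)^{2} = \left(- \frac{467}{159} + 2 \left(7 + \left(\left(-5 + 2\right) + 3\right)\right)\right)^{2} = \left(- \frac{467}{159} + 2 \left(7 + \left(-3 + 3\right)\right)\right)^{2} = \left(- \frac{467}{159} + 2 \left(7 + 0\right)\right)^{2} = \left(- \frac{467}{159} + 2 \cdot 7\right)^{2} = \left(- \frac{467}{159} + 14\right)^{2} = \left(\frac{1759}{159}\right)^{2} = \frac{3094081}{25281}$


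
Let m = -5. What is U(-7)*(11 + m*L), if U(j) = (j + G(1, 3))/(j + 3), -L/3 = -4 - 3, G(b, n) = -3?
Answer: -235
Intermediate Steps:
L = 21 (L = -3*(-4 - 3) = -3*(-7) = 21)
U(j) = (-3 + j)/(3 + j) (U(j) = (j - 3)/(j + 3) = (-3 + j)/(3 + j))
U(-7)*(11 + m*L) = ((-3 - 7)/(3 - 7))*(11 - 5*21) = (-10/(-4))*(11 - 105) = -1/4*(-10)*(-94) = (5/2)*(-94) = -235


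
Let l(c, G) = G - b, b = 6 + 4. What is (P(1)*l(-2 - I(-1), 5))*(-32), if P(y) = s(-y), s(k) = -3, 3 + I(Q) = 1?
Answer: -480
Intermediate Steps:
I(Q) = -2 (I(Q) = -3 + 1 = -2)
P(y) = -3
b = 10
l(c, G) = -10 + G (l(c, G) = G - 1*10 = G - 10 = -10 + G)
(P(1)*l(-2 - I(-1), 5))*(-32) = -3*(-10 + 5)*(-32) = -3*(-5)*(-32) = 15*(-32) = -480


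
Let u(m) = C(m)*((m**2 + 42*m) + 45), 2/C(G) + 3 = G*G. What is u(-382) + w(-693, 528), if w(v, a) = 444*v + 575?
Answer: -44814559907/145921 ≈ -3.0712e+5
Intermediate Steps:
C(G) = 2/(-3 + G**2) (C(G) = 2/(-3 + G*G) = 2/(-3 + G**2))
w(v, a) = 575 + 444*v
u(m) = 2*(45 + m**2 + 42*m)/(-3 + m**2) (u(m) = (2/(-3 + m**2))*((m**2 + 42*m) + 45) = (2/(-3 + m**2))*(45 + m**2 + 42*m) = 2*(45 + m**2 + 42*m)/(-3 + m**2))
u(-382) + w(-693, 528) = 2*(45 + (-382)**2 + 42*(-382))/(-3 + (-382)**2) + (575 + 444*(-693)) = 2*(45 + 145924 - 16044)/(-3 + 145924) + (575 - 307692) = 2*129925/145921 - 307117 = 2*(1/145921)*129925 - 307117 = 259850/145921 - 307117 = -44814559907/145921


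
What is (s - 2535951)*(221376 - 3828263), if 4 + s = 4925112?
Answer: -8617419324259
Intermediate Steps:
s = 4925108 (s = -4 + 4925112 = 4925108)
(s - 2535951)*(221376 - 3828263) = (4925108 - 2535951)*(221376 - 3828263) = 2389157*(-3606887) = -8617419324259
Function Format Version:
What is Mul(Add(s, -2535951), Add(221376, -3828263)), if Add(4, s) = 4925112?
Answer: -8617419324259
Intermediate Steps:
s = 4925108 (s = Add(-4, 4925112) = 4925108)
Mul(Add(s, -2535951), Add(221376, -3828263)) = Mul(Add(4925108, -2535951), Add(221376, -3828263)) = Mul(2389157, -3606887) = -8617419324259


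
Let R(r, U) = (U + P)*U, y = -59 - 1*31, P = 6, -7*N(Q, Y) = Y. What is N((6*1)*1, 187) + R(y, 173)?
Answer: 216582/7 ≈ 30940.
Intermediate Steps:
N(Q, Y) = -Y/7
y = -90 (y = -59 - 31 = -90)
R(r, U) = U*(6 + U) (R(r, U) = (U + 6)*U = (6 + U)*U = U*(6 + U))
N((6*1)*1, 187) + R(y, 173) = -⅐*187 + 173*(6 + 173) = -187/7 + 173*179 = -187/7 + 30967 = 216582/7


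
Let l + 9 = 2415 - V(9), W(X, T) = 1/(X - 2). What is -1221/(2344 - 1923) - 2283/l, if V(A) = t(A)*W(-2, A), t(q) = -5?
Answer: -15589371/4049599 ≈ -3.8496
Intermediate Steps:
W(X, T) = 1/(-2 + X)
V(A) = 5/4 (V(A) = -5/(-2 - 2) = -5/(-4) = -5*(-1/4) = 5/4)
l = 9619/4 (l = -9 + (2415 - 1*5/4) = -9 + (2415 - 5/4) = -9 + 9655/4 = 9619/4 ≈ 2404.8)
-1221/(2344 - 1923) - 2283/l = -1221/(2344 - 1923) - 2283/9619/4 = -1221/421 - 2283*4/9619 = -1221*1/421 - 9132/9619 = -1221/421 - 9132/9619 = -15589371/4049599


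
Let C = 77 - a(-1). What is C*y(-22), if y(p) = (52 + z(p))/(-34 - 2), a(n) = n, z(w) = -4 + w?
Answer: -169/3 ≈ -56.333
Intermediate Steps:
y(p) = -4/3 - p/36 (y(p) = (52 + (-4 + p))/(-34 - 2) = (48 + p)/(-36) = (48 + p)*(-1/36) = -4/3 - p/36)
C = 78 (C = 77 - 1*(-1) = 77 + 1 = 78)
C*y(-22) = 78*(-4/3 - 1/36*(-22)) = 78*(-4/3 + 11/18) = 78*(-13/18) = -169/3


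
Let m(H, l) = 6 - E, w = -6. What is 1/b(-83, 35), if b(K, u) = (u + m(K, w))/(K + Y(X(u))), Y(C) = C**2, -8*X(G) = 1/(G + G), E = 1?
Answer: -26028799/12544000 ≈ -2.0750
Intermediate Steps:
m(H, l) = 5 (m(H, l) = 6 - 1*1 = 6 - 1 = 5)
X(G) = -1/(16*G) (X(G) = -1/(8*(G + G)) = -1/(2*G)/8 = -1/(16*G))
b(K, u) = (5 + u)/(K + 1/(256*u**2)) (b(K, u) = (u + 5)/(K + (-1/(16*u))**2) = (5 + u)/(K + 1/(256*u**2)))
1/b(-83, 35) = 1/(256*35**2*(5 + 35)/(1 + 256*(-83)*35**2)) = 1/(256*1225*40/(1 + 256*(-83)*1225)) = 1/(256*1225*40/(1 - 26028800)) = 1/(256*1225*40/(-26028799)) = 1/(256*1225*(-1/26028799)*40) = 1/(-12544000/26028799) = -26028799/12544000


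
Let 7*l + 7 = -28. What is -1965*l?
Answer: 9825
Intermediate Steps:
l = -5 (l = -1 + (⅐)*(-28) = -1 - 4 = -5)
-1965*l = -1965*(-5) = 9825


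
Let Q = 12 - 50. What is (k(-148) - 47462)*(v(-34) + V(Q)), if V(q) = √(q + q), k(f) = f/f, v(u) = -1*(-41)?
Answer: -1945901 - 94922*I*√19 ≈ -1.9459e+6 - 4.1376e+5*I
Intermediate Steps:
v(u) = 41
Q = -38
k(f) = 1
V(q) = √2*√q (V(q) = √(2*q) = √2*√q)
(k(-148) - 47462)*(v(-34) + V(Q)) = (1 - 47462)*(41 + √2*√(-38)) = -47461*(41 + √2*(I*√38)) = -47461*(41 + 2*I*√19) = -1945901 - 94922*I*√19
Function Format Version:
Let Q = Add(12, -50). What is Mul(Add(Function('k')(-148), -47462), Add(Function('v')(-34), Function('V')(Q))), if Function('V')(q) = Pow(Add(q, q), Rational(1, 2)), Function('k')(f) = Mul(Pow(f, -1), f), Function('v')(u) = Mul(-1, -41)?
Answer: Add(-1945901, Mul(-94922, I, Pow(19, Rational(1, 2)))) ≈ Add(-1.9459e+6, Mul(-4.1376e+5, I))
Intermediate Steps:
Function('v')(u) = 41
Q = -38
Function('k')(f) = 1
Function('V')(q) = Mul(Pow(2, Rational(1, 2)), Pow(q, Rational(1, 2))) (Function('V')(q) = Pow(Mul(2, q), Rational(1, 2)) = Mul(Pow(2, Rational(1, 2)), Pow(q, Rational(1, 2))))
Mul(Add(Function('k')(-148), -47462), Add(Function('v')(-34), Function('V')(Q))) = Mul(Add(1, -47462), Add(41, Mul(Pow(2, Rational(1, 2)), Pow(-38, Rational(1, 2))))) = Mul(-47461, Add(41, Mul(Pow(2, Rational(1, 2)), Mul(I, Pow(38, Rational(1, 2)))))) = Mul(-47461, Add(41, Mul(2, I, Pow(19, Rational(1, 2))))) = Add(-1945901, Mul(-94922, I, Pow(19, Rational(1, 2))))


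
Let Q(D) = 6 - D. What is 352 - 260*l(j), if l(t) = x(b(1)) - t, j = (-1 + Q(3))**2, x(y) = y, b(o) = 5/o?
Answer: 92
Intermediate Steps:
j = 4 (j = (-1 + (6 - 1*3))**2 = (-1 + (6 - 3))**2 = (-1 + 3)**2 = 2**2 = 4)
l(t) = 5 - t (l(t) = 5/1 - t = 5*1 - t = 5 - t)
352 - 260*l(j) = 352 - 260*(5 - 1*4) = 352 - 260*(5 - 4) = 352 - 260*1 = 352 - 260 = 92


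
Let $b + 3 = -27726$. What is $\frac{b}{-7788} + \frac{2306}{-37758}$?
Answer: $\frac{171505409}{49009884} \approx 3.4994$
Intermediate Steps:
$b = -27729$ ($b = -3 - 27726 = -27729$)
$\frac{b}{-7788} + \frac{2306}{-37758} = - \frac{27729}{-7788} + \frac{2306}{-37758} = \left(-27729\right) \left(- \frac{1}{7788}\right) + 2306 \left(- \frac{1}{37758}\right) = \frac{9243}{2596} - \frac{1153}{18879} = \frac{171505409}{49009884}$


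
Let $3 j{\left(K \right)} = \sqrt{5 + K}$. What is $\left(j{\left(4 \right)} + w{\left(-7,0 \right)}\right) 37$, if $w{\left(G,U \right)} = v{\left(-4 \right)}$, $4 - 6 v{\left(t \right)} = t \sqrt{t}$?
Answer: $\frac{185}{3} + \frac{148 i}{3} \approx 61.667 + 49.333 i$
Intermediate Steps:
$v{\left(t \right)} = \frac{2}{3} - \frac{t^{\frac{3}{2}}}{6}$ ($v{\left(t \right)} = \frac{2}{3} - \frac{t \sqrt{t}}{6} = \frac{2}{3} - \frac{t^{\frac{3}{2}}}{6}$)
$j{\left(K \right)} = \frac{\sqrt{5 + K}}{3}$
$w{\left(G,U \right)} = \frac{2}{3} + \frac{4 i}{3}$ ($w{\left(G,U \right)} = \frac{2}{3} - \frac{\left(-4\right)^{\frac{3}{2}}}{6} = \frac{2}{3} - \frac{\left(-8\right) i}{6} = \frac{2}{3} + \frac{4 i}{3}$)
$\left(j{\left(4 \right)} + w{\left(-7,0 \right)}\right) 37 = \left(\frac{\sqrt{5 + 4}}{3} + \left(\frac{2}{3} + \frac{4 i}{3}\right)\right) 37 = \left(\frac{\sqrt{9}}{3} + \left(\frac{2}{3} + \frac{4 i}{3}\right)\right) 37 = \left(\frac{1}{3} \cdot 3 + \left(\frac{2}{3} + \frac{4 i}{3}\right)\right) 37 = \left(1 + \left(\frac{2}{3} + \frac{4 i}{3}\right)\right) 37 = \left(\frac{5}{3} + \frac{4 i}{3}\right) 37 = \frac{185}{3} + \frac{148 i}{3}$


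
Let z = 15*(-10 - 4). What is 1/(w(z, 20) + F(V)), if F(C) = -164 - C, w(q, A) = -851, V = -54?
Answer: -1/961 ≈ -0.0010406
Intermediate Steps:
z = -210 (z = 15*(-14) = -210)
1/(w(z, 20) + F(V)) = 1/(-851 + (-164 - 1*(-54))) = 1/(-851 + (-164 + 54)) = 1/(-851 - 110) = 1/(-961) = -1/961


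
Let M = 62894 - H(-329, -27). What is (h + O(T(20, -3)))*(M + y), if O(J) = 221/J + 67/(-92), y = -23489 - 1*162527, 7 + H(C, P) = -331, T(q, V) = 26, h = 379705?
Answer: -1072321018200/23 ≈ -4.6623e+10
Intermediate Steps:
H(C, P) = -338 (H(C, P) = -7 - 331 = -338)
M = 63232 (M = 62894 - 1*(-338) = 62894 + 338 = 63232)
y = -186016 (y = -23489 - 162527 = -186016)
O(J) = -67/92 + 221/J (O(J) = 221/J + 67*(-1/92) = 221/J - 67/92 = -67/92 + 221/J)
(h + O(T(20, -3)))*(M + y) = (379705 + (-67/92 + 221/26))*(63232 - 186016) = (379705 + (-67/92 + 221*(1/26)))*(-122784) = (379705 + (-67/92 + 17/2))*(-122784) = (379705 + 715/92)*(-122784) = (34933575/92)*(-122784) = -1072321018200/23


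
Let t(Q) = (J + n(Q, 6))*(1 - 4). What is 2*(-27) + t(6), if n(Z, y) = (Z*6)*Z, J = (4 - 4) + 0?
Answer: -702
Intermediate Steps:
J = 0 (J = 0 + 0 = 0)
n(Z, y) = 6*Z² (n(Z, y) = (6*Z)*Z = 6*Z²)
t(Q) = -18*Q² (t(Q) = (0 + 6*Q²)*(1 - 4) = (6*Q²)*(-3) = -18*Q²)
2*(-27) + t(6) = 2*(-27) - 18*6² = -54 - 18*36 = -54 - 648 = -702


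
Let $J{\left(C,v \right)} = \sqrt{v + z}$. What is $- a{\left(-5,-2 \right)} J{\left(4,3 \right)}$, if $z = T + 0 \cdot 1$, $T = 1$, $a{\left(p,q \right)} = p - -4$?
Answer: $2$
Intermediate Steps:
$a{\left(p,q \right)} = 4 + p$ ($a{\left(p,q \right)} = p + 4 = 4 + p$)
$z = 1$ ($z = 1 + 0 \cdot 1 = 1 + 0 = 1$)
$J{\left(C,v \right)} = \sqrt{1 + v}$ ($J{\left(C,v \right)} = \sqrt{v + 1} = \sqrt{1 + v}$)
$- a{\left(-5,-2 \right)} J{\left(4,3 \right)} = - (4 - 5) \sqrt{1 + 3} = \left(-1\right) \left(-1\right) \sqrt{4} = 1 \cdot 2 = 2$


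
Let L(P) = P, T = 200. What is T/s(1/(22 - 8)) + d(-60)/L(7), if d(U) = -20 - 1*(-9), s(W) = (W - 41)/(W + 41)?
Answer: -811303/4011 ≈ -202.27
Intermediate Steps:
s(W) = (-41 + W)/(41 + W)
d(U) = -11 (d(U) = -20 + 9 = -11)
T/s(1/(22 - 8)) + d(-60)/L(7) = 200/(((-41 + 1/(22 - 8))/(41 + 1/(22 - 8)))) - 11/7 = 200/(((-41 + 1/14)/(41 + 1/14))) - 11*⅐ = 200/(((-41 + 1/14)/(41 + 1/14))) - 11/7 = 200/((-573/14/(575/14))) - 11/7 = 200/(((14/575)*(-573/14))) - 11/7 = 200/(-573/575) - 11/7 = 200*(-575/573) - 11/7 = -115000/573 - 11/7 = -811303/4011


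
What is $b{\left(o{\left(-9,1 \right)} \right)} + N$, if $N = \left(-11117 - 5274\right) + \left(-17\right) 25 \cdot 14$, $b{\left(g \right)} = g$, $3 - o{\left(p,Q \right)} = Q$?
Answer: $-22339$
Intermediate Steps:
$o{\left(p,Q \right)} = 3 - Q$
$N = -22341$ ($N = -16391 - 5950 = -22341$)
$b{\left(o{\left(-9,1 \right)} \right)} + N = \left(3 - 1\right) - 22341 = 2 - 22341 = -22339$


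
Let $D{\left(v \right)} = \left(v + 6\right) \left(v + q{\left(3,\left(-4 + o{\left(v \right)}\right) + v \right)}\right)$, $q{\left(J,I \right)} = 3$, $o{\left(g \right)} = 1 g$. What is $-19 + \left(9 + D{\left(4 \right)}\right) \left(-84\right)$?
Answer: $-6655$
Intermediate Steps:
$o{\left(g \right)} = g$
$D{\left(v \right)} = \left(3 + v\right) \left(6 + v\right)$ ($D{\left(v \right)} = \left(v + 6\right) \left(v + 3\right) = \left(6 + v\right) \left(3 + v\right) = \left(3 + v\right) \left(6 + v\right)$)
$-19 + \left(9 + D{\left(4 \right)}\right) \left(-84\right) = -19 + \left(9 + \left(18 + 4^{2} + 9 \cdot 4\right)\right) \left(-84\right) = -19 + \left(9 + \left(18 + 16 + 36\right)\right) \left(-84\right) = -19 + \left(9 + 70\right) \left(-84\right) = -19 + 79 \left(-84\right) = -19 - 6636 = -6655$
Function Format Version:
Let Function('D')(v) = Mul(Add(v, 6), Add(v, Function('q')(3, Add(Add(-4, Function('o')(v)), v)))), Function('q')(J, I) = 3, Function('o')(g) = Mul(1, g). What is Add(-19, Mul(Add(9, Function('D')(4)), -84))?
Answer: -6655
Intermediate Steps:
Function('o')(g) = g
Function('D')(v) = Mul(Add(3, v), Add(6, v)) (Function('D')(v) = Mul(Add(v, 6), Add(v, 3)) = Mul(Add(6, v), Add(3, v)) = Mul(Add(3, v), Add(6, v)))
Add(-19, Mul(Add(9, Function('D')(4)), -84)) = Add(-19, Mul(Add(9, Add(18, Pow(4, 2), Mul(9, 4))), -84)) = Add(-19, Mul(Add(9, Add(18, 16, 36)), -84)) = Add(-19, Mul(Add(9, 70), -84)) = Add(-19, Mul(79, -84)) = Add(-19, -6636) = -6655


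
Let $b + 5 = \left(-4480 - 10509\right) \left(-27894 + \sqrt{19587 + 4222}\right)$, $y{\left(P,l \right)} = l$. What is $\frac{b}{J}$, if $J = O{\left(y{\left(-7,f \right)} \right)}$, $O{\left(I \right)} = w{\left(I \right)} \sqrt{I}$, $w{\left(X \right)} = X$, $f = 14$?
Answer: $\frac{\sqrt{14} \left(418103161 - 14989 \sqrt{23809}\right)}{196} \approx 7.9375 \cdot 10^{6}$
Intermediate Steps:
$O{\left(I \right)} = I^{\frac{3}{2}}$ ($O{\left(I \right)} = I \sqrt{I} = I^{\frac{3}{2}}$)
$J = 14 \sqrt{14}$ ($J = 14^{\frac{3}{2}} = 14 \sqrt{14} \approx 52.383$)
$b = 418103161 - 14989 \sqrt{23809}$ ($b = -5 + \left(-4480 - 10509\right) \left(-27894 + \sqrt{19587 + 4222}\right) = -5 - 14989 \left(-27894 + \sqrt{23809}\right) = -5 + \left(418103166 - 14989 \sqrt{23809}\right) = 418103161 - 14989 \sqrt{23809} \approx 4.1579 \cdot 10^{8}$)
$\frac{b}{J} = \frac{418103161 - 14989 \sqrt{23809}}{14 \sqrt{14}} = \left(418103161 - 14989 \sqrt{23809}\right) \frac{\sqrt{14}}{196} = \frac{\sqrt{14} \left(418103161 - 14989 \sqrt{23809}\right)}{196}$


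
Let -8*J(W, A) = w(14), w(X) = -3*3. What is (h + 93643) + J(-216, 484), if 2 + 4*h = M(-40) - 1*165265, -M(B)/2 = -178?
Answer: 419331/8 ≈ 52416.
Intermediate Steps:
w(X) = -9
J(W, A) = 9/8 (J(W, A) = -1/8*(-9) = 9/8)
M(B) = 356 (M(B) = -2*(-178) = 356)
h = -164911/4 (h = -1/2 + (356 - 1*165265)/4 = -1/2 + (356 - 165265)/4 = -1/2 + (1/4)*(-164909) = -1/2 - 164909/4 = -164911/4 ≈ -41228.)
(h + 93643) + J(-216, 484) = (-164911/4 + 93643) + 9/8 = 209661/4 + 9/8 = 419331/8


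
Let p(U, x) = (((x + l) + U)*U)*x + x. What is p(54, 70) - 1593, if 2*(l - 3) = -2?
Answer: 474757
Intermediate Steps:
l = 2 (l = 3 + (½)*(-2) = 3 - 1 = 2)
p(U, x) = x + U*x*(2 + U + x) (p(U, x) = (((x + 2) + U)*U)*x + x = (((2 + x) + U)*U)*x + x = ((2 + U + x)*U)*x + x = (U*(2 + U + x))*x + x = U*x*(2 + U + x) + x = x + U*x*(2 + U + x))
p(54, 70) - 1593 = 70*(1 + 54² + 2*54 + 54*70) - 1593 = 70*(1 + 2916 + 108 + 3780) - 1593 = 70*6805 - 1593 = 476350 - 1593 = 474757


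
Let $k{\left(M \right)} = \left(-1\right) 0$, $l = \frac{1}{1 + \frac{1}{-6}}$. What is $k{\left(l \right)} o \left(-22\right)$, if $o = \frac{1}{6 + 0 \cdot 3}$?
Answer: $0$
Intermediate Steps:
$l = \frac{6}{5}$ ($l = \frac{1}{1 - \frac{1}{6}} = \frac{1}{\frac{5}{6}} = \frac{6}{5} \approx 1.2$)
$k{\left(M \right)} = 0$
$o = \frac{1}{6}$ ($o = \frac{1}{6 + 0} = \frac{1}{6} \approx 0.16667$)
$k{\left(l \right)} o \left(-22\right) = 0 \cdot \frac{1}{6} \left(-22\right) = 0 \left(-22\right) = 0$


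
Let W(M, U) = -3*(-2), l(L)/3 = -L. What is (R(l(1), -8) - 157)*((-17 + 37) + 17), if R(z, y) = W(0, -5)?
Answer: -5587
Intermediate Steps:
l(L) = -3*L (l(L) = 3*(-L) = -3*L)
W(M, U) = 6
R(z, y) = 6
(R(l(1), -8) - 157)*((-17 + 37) + 17) = (6 - 157)*((-17 + 37) + 17) = -151*(20 + 17) = -151*37 = -5587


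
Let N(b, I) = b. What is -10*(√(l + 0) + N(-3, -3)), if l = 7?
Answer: 30 - 10*√7 ≈ 3.5425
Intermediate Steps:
-10*(√(l + 0) + N(-3, -3)) = -10*(√(7 + 0) - 3) = -10*(√7 - 3) = -10*(-3 + √7) = 30 - 10*√7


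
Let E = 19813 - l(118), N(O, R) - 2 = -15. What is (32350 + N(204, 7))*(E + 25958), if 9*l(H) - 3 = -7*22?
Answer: 1480639370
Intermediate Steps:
N(O, R) = -13 (N(O, R) = 2 - 15 = -13)
l(H) = -151/9 (l(H) = 1/3 + (-7*22)/9 = 1/3 + (1/9)*(-154) = 1/3 - 154/9 = -151/9)
E = 178468/9 (E = 19813 - 1*(-151/9) = 19813 + 151/9 = 178468/9 ≈ 19830.)
(32350 + N(204, 7))*(E + 25958) = (32350 - 13)*(178468/9 + 25958) = 32337*(412090/9) = 1480639370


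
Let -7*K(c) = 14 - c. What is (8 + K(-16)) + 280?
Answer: 1986/7 ≈ 283.71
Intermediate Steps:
K(c) = -2 + c/7 (K(c) = -(14 - c)/7 = -2 + c/7)
(8 + K(-16)) + 280 = (8 + (-2 + (⅐)*(-16))) + 280 = (8 + (-2 - 16/7)) + 280 = (8 - 30/7) + 280 = 26/7 + 280 = 1986/7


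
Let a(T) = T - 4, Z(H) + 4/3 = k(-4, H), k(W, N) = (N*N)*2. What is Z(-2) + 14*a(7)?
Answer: 146/3 ≈ 48.667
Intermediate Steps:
k(W, N) = 2*N² (k(W, N) = N²*2 = 2*N²)
Z(H) = -4/3 + 2*H²
a(T) = -4 + T
Z(-2) + 14*a(7) = (-4/3 + 2*(-2)²) + 14*(-4 + 7) = (-4/3 + 2*4) + 14*3 = (-4/3 + 8) + 42 = 20/3 + 42 = 146/3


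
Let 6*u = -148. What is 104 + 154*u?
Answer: -11084/3 ≈ -3694.7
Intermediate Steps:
u = -74/3 (u = (⅙)*(-148) = -74/3 ≈ -24.667)
104 + 154*u = 104 + 154*(-74/3) = 104 - 11396/3 = -11084/3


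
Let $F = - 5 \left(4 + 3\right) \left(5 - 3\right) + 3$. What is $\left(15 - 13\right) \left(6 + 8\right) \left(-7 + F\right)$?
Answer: $-2072$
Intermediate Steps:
$F = -67$ ($F = - 5 \cdot 7 \cdot 2 + 3 = \left(-5\right) 14 + 3 = -70 + 3 = -67$)
$\left(15 - 13\right) \left(6 + 8\right) \left(-7 + F\right) = \left(15 - 13\right) \left(6 + 8\right) \left(-7 - 67\right) = 2 \cdot 14 \left(-74\right) = 2 \left(-1036\right) = -2072$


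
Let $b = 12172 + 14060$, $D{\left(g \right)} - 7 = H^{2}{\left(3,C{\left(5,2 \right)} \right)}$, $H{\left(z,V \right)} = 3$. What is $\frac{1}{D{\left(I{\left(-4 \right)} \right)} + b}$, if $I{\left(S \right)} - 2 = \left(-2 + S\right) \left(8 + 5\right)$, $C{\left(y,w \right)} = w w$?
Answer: $\frac{1}{26248} \approx 3.8098 \cdot 10^{-5}$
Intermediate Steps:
$C{\left(y,w \right)} = w^{2}$
$I{\left(S \right)} = -24 + 13 S$ ($I{\left(S \right)} = 2 + \left(-2 + S\right) \left(8 + 5\right) = 2 + \left(-2 + S\right) 13 = 2 + \left(-26 + 13 S\right) = -24 + 13 S$)
$D{\left(g \right)} = 16$ ($D{\left(g \right)} = 7 + 3^{2} = 7 + 9 = 16$)
$b = 26232$
$\frac{1}{D{\left(I{\left(-4 \right)} \right)} + b} = \frac{1}{16 + 26232} = \frac{1}{26248}$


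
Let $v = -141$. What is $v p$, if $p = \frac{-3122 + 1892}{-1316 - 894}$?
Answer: $- \frac{17343}{221} \approx -78.475$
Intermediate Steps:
$p = \frac{123}{221}$ ($p = - \frac{1230}{-2210} = \left(-1230\right) \left(- \frac{1}{2210}\right) = \frac{123}{221} \approx 0.55656$)
$v p = \left(-141\right) \frac{123}{221} = - \frac{17343}{221}$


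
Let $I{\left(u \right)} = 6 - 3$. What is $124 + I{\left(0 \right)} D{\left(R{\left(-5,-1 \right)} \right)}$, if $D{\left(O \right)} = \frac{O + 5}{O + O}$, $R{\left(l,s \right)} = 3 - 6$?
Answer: $123$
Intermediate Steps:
$R{\left(l,s \right)} = -3$ ($R{\left(l,s \right)} = 3 - 6 = -3$)
$I{\left(u \right)} = 3$
$D{\left(O \right)} = \frac{5 + O}{2 O}$
$124 + I{\left(0 \right)} D{\left(R{\left(-5,-1 \right)} \right)} = 124 + 3 \frac{5 - 3}{2 \left(-3\right)} = 124 + 3 \cdot \frac{1}{2} \left(- \frac{1}{3}\right) 2 = 124 + 3 \left(- \frac{1}{3}\right) = 124 - 1 = 123$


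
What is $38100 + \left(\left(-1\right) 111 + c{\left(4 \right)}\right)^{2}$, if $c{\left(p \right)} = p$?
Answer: $49549$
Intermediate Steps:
$38100 + \left(\left(-1\right) 111 + c{\left(4 \right)}\right)^{2} = 38100 + \left(\left(-1\right) 111 + 4\right)^{2} = 38100 + \left(-111 + 4\right)^{2} = 38100 + \left(-107\right)^{2} = 38100 + 11449 = 49549$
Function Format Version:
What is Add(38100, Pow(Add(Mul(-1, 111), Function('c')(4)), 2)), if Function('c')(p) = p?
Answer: 49549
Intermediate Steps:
Add(38100, Pow(Add(Mul(-1, 111), Function('c')(4)), 2)) = Add(38100, Pow(Add(Mul(-1, 111), 4), 2)) = Add(38100, Pow(Add(-111, 4), 2)) = Add(38100, Pow(-107, 2)) = Add(38100, 11449) = 49549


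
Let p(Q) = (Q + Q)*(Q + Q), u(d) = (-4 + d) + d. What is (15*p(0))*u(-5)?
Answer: 0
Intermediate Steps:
u(d) = -4 + 2*d
p(Q) = 4*Q² (p(Q) = (2*Q)*(2*Q) = 4*Q²)
(15*p(0))*u(-5) = (15*(4*0²))*(-4 + 2*(-5)) = (15*(4*0))*(-4 - 10) = (15*0)*(-14) = 0*(-14) = 0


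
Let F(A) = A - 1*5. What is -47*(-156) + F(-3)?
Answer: 7324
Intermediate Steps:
F(A) = -5 + A (F(A) = A - 5 = -5 + A)
-47*(-156) + F(-3) = -47*(-156) + (-5 - 3) = 7332 - 8 = 7324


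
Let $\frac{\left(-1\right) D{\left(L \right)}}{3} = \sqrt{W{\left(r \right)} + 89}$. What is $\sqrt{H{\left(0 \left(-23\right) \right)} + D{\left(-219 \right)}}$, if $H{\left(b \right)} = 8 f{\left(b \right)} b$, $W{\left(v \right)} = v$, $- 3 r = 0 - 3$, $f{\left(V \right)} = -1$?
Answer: $3 i \sqrt[4]{10} \approx 5.3348 i$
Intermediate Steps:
$r = 1$ ($r = - \frac{0 - 3}{3} = \left(- \frac{1}{3}\right) \left(-3\right) = 1$)
$D{\left(L \right)} = - 9 \sqrt{10}$ ($D{\left(L \right)} = - 3 \sqrt{1 + 89} = - 3 \sqrt{90} = - 3 \cdot 3 \sqrt{10} = - 9 \sqrt{10}$)
$H{\left(b \right)} = - 8 b$ ($H{\left(b \right)} = 8 \left(- b\right) = - 8 b$)
$\sqrt{H{\left(0 \left(-23\right) \right)} + D{\left(-219 \right)}} = \sqrt{- 8 \cdot 0 \left(-23\right) - 9 \sqrt{10}} = \sqrt{\left(-8\right) 0 - 9 \sqrt{10}} = \sqrt{0 - 9 \sqrt{10}} = \sqrt{- 9 \sqrt{10}} = 3 i \sqrt[4]{10}$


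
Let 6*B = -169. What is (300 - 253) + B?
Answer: 113/6 ≈ 18.833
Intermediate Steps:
B = -169/6 (B = (⅙)*(-169) = -169/6 ≈ -28.167)
(300 - 253) + B = (300 - 253) - 169/6 = 47 - 169/6 = 113/6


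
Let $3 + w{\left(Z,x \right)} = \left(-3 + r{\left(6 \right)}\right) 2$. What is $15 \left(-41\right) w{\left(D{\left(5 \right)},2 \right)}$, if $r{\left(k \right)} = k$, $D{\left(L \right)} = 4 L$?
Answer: $-1845$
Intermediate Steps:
$w{\left(Z,x \right)} = 3$ ($w{\left(Z,x \right)} = -3 + \left(-3 + 6\right) 2 = -3 + 3 \cdot 2 = -3 + 6 = 3$)
$15 \left(-41\right) w{\left(D{\left(5 \right)},2 \right)} = 15 \left(-41\right) 3 = \left(-615\right) 3 = -1845$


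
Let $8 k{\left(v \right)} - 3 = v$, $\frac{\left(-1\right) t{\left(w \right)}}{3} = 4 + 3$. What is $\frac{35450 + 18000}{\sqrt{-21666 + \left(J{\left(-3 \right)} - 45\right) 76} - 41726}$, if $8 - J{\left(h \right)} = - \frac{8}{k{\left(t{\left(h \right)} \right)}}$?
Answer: $- \frac{10036146150}{7834877209} - \frac{80175 i \sqrt{222734}}{7834877209} \approx -1.281 - 0.0048295 i$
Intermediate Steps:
$t{\left(w \right)} = -21$ ($t{\left(w \right)} = - 3 \left(4 + 3\right) = \left(-3\right) 7 = -21$)
$k{\left(v \right)} = \frac{3}{8} + \frac{v}{8}$
$J{\left(h \right)} = \frac{40}{9}$ ($J{\left(h \right)} = 8 - - \frac{8}{\frac{3}{8} + \frac{1}{8} \left(-21\right)} = 8 - - \frac{8}{\frac{3}{8} - \frac{21}{8}} = 8 - - \frac{8}{- \frac{9}{4}} = 8 - \left(-8\right) \left(- \frac{4}{9}\right) = 8 - \frac{32}{9} = \frac{40}{9}$)
$\frac{35450 + 18000}{\sqrt{-21666 + \left(J{\left(-3 \right)} - 45\right) 76} - 41726} = \frac{35450 + 18000}{\sqrt{-21666 + \left(\frac{40}{9} - 45\right) 76} - 41726} = \frac{53450}{\sqrt{-21666 - \frac{27740}{9}} - 41726} = \frac{53450}{\sqrt{- \frac{222734}{9}} - 41726} = \frac{53450}{\frac{i \sqrt{222734}}{3} - 41726} = \frac{53450}{-41726 + \frac{i \sqrt{222734}}{3}}$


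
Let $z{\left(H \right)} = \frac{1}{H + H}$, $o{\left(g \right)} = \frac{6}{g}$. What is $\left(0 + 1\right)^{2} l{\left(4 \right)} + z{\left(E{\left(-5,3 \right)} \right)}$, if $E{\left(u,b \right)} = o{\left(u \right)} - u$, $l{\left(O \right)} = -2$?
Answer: $- \frac{71}{38} \approx -1.8684$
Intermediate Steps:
$E{\left(u,b \right)} = - u + \frac{6}{u}$ ($E{\left(u,b \right)} = \frac{6}{u} - u = - u + \frac{6}{u}$)
$z{\left(H \right)} = \frac{1}{2 H}$
$\left(0 + 1\right)^{2} l{\left(4 \right)} + z{\left(E{\left(-5,3 \right)} \right)} = \left(0 + 1\right)^{2} \left(-2\right) + \frac{1}{2 \left(\left(-1\right) \left(-5\right) + \frac{6}{-5}\right)} = 1^{2} \left(-2\right) + \frac{1}{2 \left(5 + 6 \left(- \frac{1}{5}\right)\right)} = 1 \left(-2\right) + \frac{1}{2 \left(5 - \frac{6}{5}\right)} = -2 + \frac{1}{2 \cdot \frac{19}{5}} = -2 + \frac{1}{2} \cdot \frac{5}{19} = -2 + \frac{5}{38} = - \frac{71}{38}$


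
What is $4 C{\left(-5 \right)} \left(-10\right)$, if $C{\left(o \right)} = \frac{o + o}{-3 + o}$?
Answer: $-50$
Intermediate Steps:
$C{\left(o \right)} = \frac{2 o}{-3 + o}$
$4 C{\left(-5 \right)} \left(-10\right) = 4 \cdot 2 \left(-5\right) \frac{1}{-3 - 5} \left(-10\right) = 4 \cdot 2 \left(-5\right) \frac{1}{-8} \left(-10\right) = 4 \cdot 2 \left(-5\right) \left(- \frac{1}{8}\right) \left(-10\right) = 4 \cdot \frac{5}{4} \left(-10\right) = 5 \left(-10\right) = -50$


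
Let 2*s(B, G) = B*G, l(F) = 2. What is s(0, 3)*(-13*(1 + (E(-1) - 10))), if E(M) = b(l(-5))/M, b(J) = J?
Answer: 0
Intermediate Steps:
s(B, G) = B*G/2 (s(B, G) = (B*G)/2 = B*G/2)
E(M) = 2/M
s(0, 3)*(-13*(1 + (E(-1) - 10))) = ((½)*0*3)*(-13*(1 + (2/(-1) - 10))) = 0*(-13*(1 + (2*(-1) - 10))) = 0*(-13*(1 + (-2 - 10))) = 0*(-13*(1 - 12)) = 0*(-13*(-11)) = 0*143 = 0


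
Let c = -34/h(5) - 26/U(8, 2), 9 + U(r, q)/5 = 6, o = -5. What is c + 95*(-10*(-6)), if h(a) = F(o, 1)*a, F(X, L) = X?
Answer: 427732/75 ≈ 5703.1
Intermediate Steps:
U(r, q) = -15 (U(r, q) = -45 + 5*6 = -45 + 30 = -15)
h(a) = -5*a
c = 232/75 (c = -34/((-5*5)) - 26/(-15) = -34/(-25) - 26*(-1/15) = -34*(-1/25) + 26/15 = 34/25 + 26/15 = 232/75 ≈ 3.0933)
c + 95*(-10*(-6)) = 232/75 + 95*(-10*(-6)) = 232/75 + 95*60 = 232/75 + 5700 = 427732/75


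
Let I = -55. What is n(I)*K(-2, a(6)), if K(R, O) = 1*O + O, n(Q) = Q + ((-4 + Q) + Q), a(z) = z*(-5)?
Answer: 10140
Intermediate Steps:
a(z) = -5*z
n(Q) = -4 + 3*Q (n(Q) = Q + (-4 + 2*Q) = -4 + 3*Q)
K(R, O) = 2*O (K(R, O) = O + O = 2*O)
n(I)*K(-2, a(6)) = (-4 + 3*(-55))*(2*(-5*6)) = (-4 - 165)*(2*(-30)) = -169*(-60) = 10140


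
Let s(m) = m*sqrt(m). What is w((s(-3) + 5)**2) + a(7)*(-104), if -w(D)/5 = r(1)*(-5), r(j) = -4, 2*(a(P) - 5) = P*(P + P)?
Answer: -5716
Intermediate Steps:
s(m) = m**(3/2)
a(P) = 5 + P**2 (a(P) = 5 + (P*(P + P))/2 = 5 + (P*(2*P))/2 = 5 + (2*P**2)/2 = 5 + P**2)
w(D) = -100 (w(D) = -(-20)*(-5) = -5*20 = -100)
w((s(-3) + 5)**2) + a(7)*(-104) = -100 + (5 + 7**2)*(-104) = -100 + (5 + 49)*(-104) = -100 + 54*(-104) = -100 - 5616 = -5716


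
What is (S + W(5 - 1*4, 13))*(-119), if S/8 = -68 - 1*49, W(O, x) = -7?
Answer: 112217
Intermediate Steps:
S = -936 (S = 8*(-68 - 1*49) = 8*(-68 - 49) = 8*(-117) = -936)
(S + W(5 - 1*4, 13))*(-119) = (-936 - 7)*(-119) = -943*(-119) = 112217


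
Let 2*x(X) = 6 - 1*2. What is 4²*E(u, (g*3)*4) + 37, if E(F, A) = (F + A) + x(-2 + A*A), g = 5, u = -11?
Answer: 853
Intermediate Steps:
x(X) = 2 (x(X) = (6 - 1*2)/2 = (6 - 2)/2 = (½)*4 = 2)
E(F, A) = 2 + A + F (E(F, A) = (F + A) + 2 = (A + F) + 2 = 2 + A + F)
4²*E(u, (g*3)*4) + 37 = 4²*(2 + (5*3)*4 - 11) + 37 = 16*(2 + 15*4 - 11) + 37 = 16*(2 + 60 - 11) + 37 = 16*51 + 37 = 816 + 37 = 853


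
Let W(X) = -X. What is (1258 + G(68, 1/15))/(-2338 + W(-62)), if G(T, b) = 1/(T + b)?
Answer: -1284433/2323796 ≈ -0.55273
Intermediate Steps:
(1258 + G(68, 1/15))/(-2338 + W(-62)) = (1258 + 1/(68 + 1/15))/(-2338 - 1*(-62)) = (1258 + 1/(68 + 1/15))/(-2338 + 62) = (1258 + 1/(1021/15))/(-2276) = (1258 + 15/1021)*(-1/2276) = (1284433/1021)*(-1/2276) = -1284433/2323796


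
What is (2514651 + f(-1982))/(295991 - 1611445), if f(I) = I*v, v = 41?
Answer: -49661/26846 ≈ -1.8498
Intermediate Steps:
f(I) = 41*I (f(I) = I*41 = 41*I)
(2514651 + f(-1982))/(295991 - 1611445) = (2514651 + 41*(-1982))/(295991 - 1611445) = (2514651 - 81262)/(-1315454) = 2433389*(-1/1315454) = -49661/26846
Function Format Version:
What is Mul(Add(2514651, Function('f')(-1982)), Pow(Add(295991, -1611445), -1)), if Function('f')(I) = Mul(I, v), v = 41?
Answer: Rational(-49661, 26846) ≈ -1.8498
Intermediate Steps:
Function('f')(I) = Mul(41, I) (Function('f')(I) = Mul(I, 41) = Mul(41, I))
Mul(Add(2514651, Function('f')(-1982)), Pow(Add(295991, -1611445), -1)) = Mul(Add(2514651, Mul(41, -1982)), Pow(Add(295991, -1611445), -1)) = Mul(Add(2514651, -81262), Pow(-1315454, -1)) = Mul(2433389, Rational(-1, 1315454)) = Rational(-49661, 26846)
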